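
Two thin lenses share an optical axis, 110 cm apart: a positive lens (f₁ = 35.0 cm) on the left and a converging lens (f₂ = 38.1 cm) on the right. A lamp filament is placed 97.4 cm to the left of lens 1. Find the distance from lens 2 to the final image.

122 cm

Lens 1: 1/d_i1 = 1/f₁ − 1/d_o1 = 1/(35.0) − 1/(97.4) = 0.01830, so d_i1 = 54.63 cm.
The intermediate image is 54.63 cm to the right of lens 1, which is 110 − (54.63) = 55.37 cm to the left of lens 2, so d_o2 = +55.37 cm.
Lens 2: 1/d_i2 = 1/f₂ − 1/d_o2 = 1/(38.1) − 1/(55.37) = 0.008186, so d_i2 = 122 cm.
The final image is real, 122 cm to the right of lens 2 (overall magnification ≈ 1.2).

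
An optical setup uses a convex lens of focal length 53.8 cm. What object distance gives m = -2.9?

72.4 cm

m = −d_i/d_o ⇒ d_i = −m·d_o.
1/f = 1/d_o + 1/d_i = 1/d_o − 1/(m·d_o) = (1 − 1/m)/d_o, so d_o = f(1 − 1/m) = (53.80)(1 − 1/(-2.9)) = 72.4 cm.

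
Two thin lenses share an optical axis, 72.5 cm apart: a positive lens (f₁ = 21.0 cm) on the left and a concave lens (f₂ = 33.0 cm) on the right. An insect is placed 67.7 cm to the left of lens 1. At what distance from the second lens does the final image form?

Lens 1: 1/d_i1 = 1/f₁ − 1/d_o1 = 1/(21.0) − 1/(67.7) = 0.03285, so d_i1 = 30.44 cm.
The intermediate image is 30.44 cm to the right of lens 1, which is 72.5 − (30.44) = 42.06 cm to the left of lens 2, so d_o2 = +42.06 cm.
Lens 2 is diverging, so f₂ = −33.0 cm.
Lens 2: 1/d_i2 = 1/f₂ − 1/d_o2 = 1/(-33.0) − 1/(42.06) = -0.05408, so d_i2 = -18.5 cm.
The final image is virtual, 18.5 cm to the left of lens 2 (overall magnification ≈ -0.20).

18.5 cm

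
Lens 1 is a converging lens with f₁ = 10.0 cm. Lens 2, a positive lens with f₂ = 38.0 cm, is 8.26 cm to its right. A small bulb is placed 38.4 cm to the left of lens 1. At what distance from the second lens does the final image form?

Lens 1: 1/d_i1 = 1/f₁ − 1/d_o1 = 1/(10.0) − 1/(38.4) = 0.07396, so d_i1 = 13.52 cm.
The intermediate image is 13.52 cm to the right of lens 1, which lies 5.260 cm to the right of lens 2 — a virtual object — so d_o2 = −5.260 cm.
Lens 2: 1/d_i2 = 1/f₂ − 1/d_o2 = 1/(38.0) − 1/(-5.260) = 0.2164, so d_i2 = 4.62 cm.
The final image is real, 4.62 cm to the right of lens 2 (overall magnification ≈ -0.31).

4.62 cm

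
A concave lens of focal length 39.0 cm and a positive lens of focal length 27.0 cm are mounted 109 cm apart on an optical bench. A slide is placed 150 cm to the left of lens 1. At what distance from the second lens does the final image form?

33.5 cm

Lens 1 is diverging, so f₁ = −39.0 cm.
Lens 1: 1/d_i1 = 1/f₁ − 1/d_o1 = 1/(-39.0) − 1/(150) = -0.03231, so d_i1 = -30.95 cm.
The intermediate image is 30.95 cm to the left of lens 1 (virtual), which is 109 − (-30.95) = 139.9 cm to the left of lens 2, so d_o2 = +139.9 cm.
Lens 2: 1/d_i2 = 1/f₂ − 1/d_o2 = 1/(27.0) − 1/(139.9) = 0.02989, so d_i2 = 33.5 cm.
The final image is real, 33.5 cm to the right of lens 2 (overall magnification ≈ -0.049).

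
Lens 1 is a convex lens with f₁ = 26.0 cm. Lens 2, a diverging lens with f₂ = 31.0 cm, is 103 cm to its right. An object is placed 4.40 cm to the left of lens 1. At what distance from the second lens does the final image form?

Lens 1: 1/d_i1 = 1/f₁ − 1/d_o1 = 1/(26.0) − 1/(4.40) = -0.1888, so d_i1 = -5.296 cm.
The intermediate image is 5.296 cm to the left of lens 1 (virtual), which is 103 − (-5.296) = 108.3 cm to the left of lens 2, so d_o2 = +108.3 cm.
Lens 2 is diverging, so f₂ = −31.0 cm.
Lens 2: 1/d_i2 = 1/f₂ − 1/d_o2 = 1/(-31.0) − 1/(108.3) = -0.04149, so d_i2 = -24.1 cm.
The final image is virtual, 24.1 cm to the left of lens 2 (overall magnification ≈ 0.27).

24.1 cm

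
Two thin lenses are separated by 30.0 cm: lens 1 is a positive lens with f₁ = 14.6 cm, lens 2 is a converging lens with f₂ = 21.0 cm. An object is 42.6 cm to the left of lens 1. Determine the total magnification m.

m = -0.829

Lens 1: 1/d_i1 = 1/(14.6) − 1/(42.6) = 0.04502, so d_i1 = 22.21 cm; m₁ = −d_i1/d_o1 = -0.5214.
d_o2 = 30.0 − (22.21) = 7.790 cm.
Lens 2: 1/d_i2 = 1/(21.0) − 1/(7.790) = -0.08075, so d_i2 = -12.38 cm; m₂ = −d_i2/d_o2 = +1.590.
m = m₁·m₂ = (-0.5214)(+1.590) = -0.829.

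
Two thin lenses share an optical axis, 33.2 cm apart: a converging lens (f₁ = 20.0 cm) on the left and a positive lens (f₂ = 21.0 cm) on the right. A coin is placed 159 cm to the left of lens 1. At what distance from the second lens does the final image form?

Lens 1: 1/d_i1 = 1/f₁ − 1/d_o1 = 1/(20.0) − 1/(159) = 0.04371, so d_i1 = 22.88 cm.
The intermediate image is 22.88 cm to the right of lens 1, which is 33.2 − (22.88) = 10.32 cm to the left of lens 2, so d_o2 = +10.32 cm.
Lens 2: 1/d_i2 = 1/f₂ − 1/d_o2 = 1/(21.0) − 1/(10.32) = -0.04928, so d_i2 = -20.3 cm.
The final image is virtual, 20.3 cm to the left of lens 2 (overall magnification ≈ -0.28).

20.3 cm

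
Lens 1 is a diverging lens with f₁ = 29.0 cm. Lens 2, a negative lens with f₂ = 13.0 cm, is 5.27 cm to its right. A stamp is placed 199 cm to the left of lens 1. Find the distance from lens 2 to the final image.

9.12 cm

Lens 1 is diverging, so f₁ = −29.0 cm.
Lens 1: 1/d_i1 = 1/f₁ − 1/d_o1 = 1/(-29.0) − 1/(199) = -0.03951, so d_i1 = -25.31 cm.
The intermediate image is 25.31 cm to the left of lens 1 (virtual), which is 5.27 − (-25.31) = 30.58 cm to the left of lens 2, so d_o2 = +30.58 cm.
Lens 2 is diverging, so f₂ = −13.0 cm.
Lens 2: 1/d_i2 = 1/f₂ − 1/d_o2 = 1/(-13.0) − 1/(30.58) = -0.1096, so d_i2 = -9.12 cm.
The final image is virtual, 9.12 cm to the left of lens 2 (overall magnification ≈ 0.038).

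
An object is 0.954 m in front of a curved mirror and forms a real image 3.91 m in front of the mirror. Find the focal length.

f = 0.767 m (concave)

Real image ⇒ d_i = +3.91 m.
1/f = 1/d_o + 1/d_i = 1/(0.954) + 1/(3.91) = 1.304, so f = 0.767 m.
Since f is positive, the curved mirror is concave.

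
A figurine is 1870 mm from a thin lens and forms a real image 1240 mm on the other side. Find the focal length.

f = 746 mm (converging)

Real image ⇒ d_i = +1240 mm.
1/f = 1/d_o + 1/d_i = 1/(1870) + 1/(1240) = 0.001341, so f = 746 mm.
Since f is positive, the thin lens is converging.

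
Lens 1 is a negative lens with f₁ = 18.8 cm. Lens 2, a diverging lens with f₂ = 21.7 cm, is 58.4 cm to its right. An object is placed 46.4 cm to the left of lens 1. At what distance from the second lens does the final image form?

Lens 1 is diverging, so f₁ = −18.8 cm.
Lens 1: 1/d_i1 = 1/f₁ − 1/d_o1 = 1/(-18.8) − 1/(46.4) = -0.07474, so d_i1 = -13.38 cm.
The intermediate image is 13.38 cm to the left of lens 1 (virtual), which is 58.4 − (-13.38) = 71.78 cm to the left of lens 2, so d_o2 = +71.78 cm.
Lens 2 is diverging, so f₂ = −21.7 cm.
Lens 2: 1/d_i2 = 1/f₂ − 1/d_o2 = 1/(-21.7) − 1/(71.78) = -0.06001, so d_i2 = -16.7 cm.
The final image is virtual, 16.7 cm to the left of lens 2 (overall magnification ≈ 0.067).

16.7 cm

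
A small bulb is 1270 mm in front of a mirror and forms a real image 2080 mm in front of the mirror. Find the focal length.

f = 789 mm (concave)

Real image ⇒ d_i = +2080 mm.
1/f = 1/d_o + 1/d_i = 1/(1270) + 1/(2080) = 0.001268, so f = 789 mm.
Since f is positive, the mirror is concave.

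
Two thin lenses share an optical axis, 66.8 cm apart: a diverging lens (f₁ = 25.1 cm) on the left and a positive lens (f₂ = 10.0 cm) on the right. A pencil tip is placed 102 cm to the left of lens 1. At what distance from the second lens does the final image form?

11.3 cm

Lens 1 is diverging, so f₁ = −25.1 cm.
Lens 1: 1/d_i1 = 1/f₁ − 1/d_o1 = 1/(-25.1) − 1/(102) = -0.04964, so d_i1 = -20.14 cm.
The intermediate image is 20.14 cm to the left of lens 1 (virtual), which is 66.8 − (-20.14) = 86.94 cm to the left of lens 2, so d_o2 = +86.94 cm.
Lens 2: 1/d_i2 = 1/f₂ − 1/d_o2 = 1/(10.0) − 1/(86.94) = 0.08850, so d_i2 = 11.3 cm.
The final image is real, 11.3 cm to the right of lens 2 (overall magnification ≈ -0.026).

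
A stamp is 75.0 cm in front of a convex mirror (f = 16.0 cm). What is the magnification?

m = +0.176

For a convex mirror, f = -16.0 cm.
1/d_i = 1/f − 1/d_o = 1/(-16.00) − 1/(75.0) = -0.07583, so d_i = -13.19 cm.
m = −d_i/d_o = −(-13.19)/(75.0) = +0.176.
The image is virtual, upright and reduced, behind the mirror.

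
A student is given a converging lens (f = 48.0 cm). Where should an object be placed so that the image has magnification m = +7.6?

m = −d_i/d_o ⇒ d_i = −m·d_o.
1/f = 1/d_o + 1/d_i = 1/d_o − 1/(m·d_o) = (1 − 1/m)/d_o, so d_o = f(1 − 1/m) = (48.00)(1 − 1/(+7.6)) = 41.7 cm.

41.7 cm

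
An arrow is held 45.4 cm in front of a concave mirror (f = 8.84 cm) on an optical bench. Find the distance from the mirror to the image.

11.0 cm

Mirror equation: 1/d_i = 1/f − 1/d_o = 1/(8.840) − 1/(45.4) = 0.1131 − 0.02203 = 0.09110, so d_i = 11.0 cm.
The image is real, inverted and reduced, in front of the mirror.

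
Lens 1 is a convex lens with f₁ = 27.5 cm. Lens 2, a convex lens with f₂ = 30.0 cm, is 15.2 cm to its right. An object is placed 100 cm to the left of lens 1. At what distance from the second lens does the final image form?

12.9 cm

Lens 1: 1/d_i1 = 1/f₁ − 1/d_o1 = 1/(27.5) − 1/(100) = 0.02636, so d_i1 = 37.93 cm.
The intermediate image is 37.93 cm to the right of lens 1, which lies 22.73 cm to the right of lens 2 — a virtual object — so d_o2 = −22.73 cm.
Lens 2: 1/d_i2 = 1/f₂ − 1/d_o2 = 1/(30.0) − 1/(-22.73) = 0.07733, so d_i2 = 12.9 cm.
The final image is real, 12.9 cm to the right of lens 2 (overall magnification ≈ -0.22).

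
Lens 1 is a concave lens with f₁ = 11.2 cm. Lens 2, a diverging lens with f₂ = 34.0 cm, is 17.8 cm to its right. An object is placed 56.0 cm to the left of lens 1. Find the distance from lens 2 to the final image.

Lens 1 is diverging, so f₁ = −11.2 cm.
Lens 1: 1/d_i1 = 1/f₁ − 1/d_o1 = 1/(-11.2) − 1/(56.0) = -0.1071, so d_i1 = -9.333 cm.
The intermediate image is 9.333 cm to the left of lens 1 (virtual), which is 17.8 − (-9.333) = 27.13 cm to the left of lens 2, so d_o2 = +27.13 cm.
Lens 2 is diverging, so f₂ = −34.0 cm.
Lens 2: 1/d_i2 = 1/f₂ − 1/d_o2 = 1/(-34.0) − 1/(27.13) = -0.06627, so d_i2 = -15.1 cm.
The final image is virtual, 15.1 cm to the left of lens 2 (overall magnification ≈ 0.093).

15.1 cm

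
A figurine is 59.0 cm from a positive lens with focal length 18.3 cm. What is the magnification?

1/d_i = 1/f − 1/d_o = 1/(18.30) − 1/(59.0) = 0.03770, so d_i = 26.53 cm.
m = −d_i/d_o = −(26.53)/(59.0) = -0.450.
The image is real, inverted and reduced, on the far side of the lens.

m = -0.450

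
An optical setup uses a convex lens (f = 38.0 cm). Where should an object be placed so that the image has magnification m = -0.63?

m = −d_i/d_o ⇒ d_i = −m·d_o.
1/f = 1/d_o + 1/d_i = 1/d_o − 1/(m·d_o) = (1 − 1/m)/d_o, so d_o = f(1 − 1/m) = (38.00)(1 − 1/(-0.63)) = 98.3 cm.

98.3 cm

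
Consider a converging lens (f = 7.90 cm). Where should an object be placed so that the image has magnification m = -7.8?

m = −d_i/d_o ⇒ d_i = −m·d_o.
1/f = 1/d_o + 1/d_i = 1/d_o − 1/(m·d_o) = (1 − 1/m)/d_o, so d_o = f(1 − 1/m) = (7.900)(1 − 1/(-7.8)) = 8.91 cm.

8.91 cm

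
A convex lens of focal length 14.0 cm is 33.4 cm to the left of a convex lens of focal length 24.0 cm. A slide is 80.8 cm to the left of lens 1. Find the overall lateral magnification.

Lens 1: 1/d_i1 = 1/(14.0) − 1/(80.8) = 0.05905, so d_i1 = 16.93 cm; m₁ = −d_i1/d_o1 = -0.2095.
d_o2 = 33.4 − (16.93) = 16.47 cm.
Lens 2: 1/d_i2 = 1/(24.0) − 1/(16.47) = -0.01905, so d_i2 = -52.49 cm; m₂ = −d_i2/d_o2 = +3.187.
m = m₁·m₂ = (-0.2095)(+3.187) = -0.668.

m = -0.668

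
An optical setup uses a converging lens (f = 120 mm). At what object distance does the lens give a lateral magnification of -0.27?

564 mm

m = −d_i/d_o ⇒ d_i = −m·d_o.
1/f = 1/d_o + 1/d_i = 1/d_o − 1/(m·d_o) = (1 − 1/m)/d_o, so d_o = f(1 − 1/m) = (120.0)(1 − 1/(-0.27)) = 564 mm.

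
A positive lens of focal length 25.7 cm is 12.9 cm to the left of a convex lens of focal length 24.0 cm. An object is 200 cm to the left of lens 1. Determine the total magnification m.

m = -0.0872

Lens 1: 1/d_i1 = 1/(25.7) − 1/(200) = 0.03391, so d_i1 = 29.49 cm; m₁ = −d_i1/d_o1 = -0.1474.
d_o2 = 12.9 − (29.49) = -16.59 cm (virtual object).
Lens 2: 1/d_i2 = 1/(24.0) − 1/(-16.59) = 0.1019, so d_i2 = 9.809 cm; m₂ = −d_i2/d_o2 = +0.5913.
m = m₁·m₂ = (-0.1474)(+0.5913) = -0.0872.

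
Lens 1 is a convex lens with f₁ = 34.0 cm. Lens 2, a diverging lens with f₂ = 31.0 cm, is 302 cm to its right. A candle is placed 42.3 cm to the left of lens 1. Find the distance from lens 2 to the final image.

Lens 1: 1/d_i1 = 1/f₁ − 1/d_o1 = 1/(34.0) − 1/(42.3) = 0.005771, so d_i1 = 173.3 cm.
The intermediate image is 173.3 cm to the right of lens 1, which is 302 − (173.3) = 128.7 cm to the left of lens 2, so d_o2 = +128.7 cm.
Lens 2 is diverging, so f₂ = −31.0 cm.
Lens 2: 1/d_i2 = 1/f₂ − 1/d_o2 = 1/(-31.0) − 1/(128.7) = -0.04003, so d_i2 = -25.0 cm.
The final image is virtual, 25.0 cm to the left of lens 2 (overall magnification ≈ -0.80).

25.0 cm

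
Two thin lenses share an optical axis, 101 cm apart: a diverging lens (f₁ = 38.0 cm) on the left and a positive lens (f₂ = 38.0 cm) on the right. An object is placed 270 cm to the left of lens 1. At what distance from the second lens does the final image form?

Lens 1 is diverging, so f₁ = −38.0 cm.
Lens 1: 1/d_i1 = 1/f₁ − 1/d_o1 = 1/(-38.0) − 1/(270) = -0.03002, so d_i1 = -33.31 cm.
The intermediate image is 33.31 cm to the left of lens 1 (virtual), which is 101 − (-33.31) = 134.3 cm to the left of lens 2, so d_o2 = +134.3 cm.
Lens 2: 1/d_i2 = 1/f₂ − 1/d_o2 = 1/(38.0) − 1/(134.3) = 0.01887, so d_i2 = 53.0 cm.
The final image is real, 53.0 cm to the right of lens 2 (overall magnification ≈ -0.049).

53.0 cm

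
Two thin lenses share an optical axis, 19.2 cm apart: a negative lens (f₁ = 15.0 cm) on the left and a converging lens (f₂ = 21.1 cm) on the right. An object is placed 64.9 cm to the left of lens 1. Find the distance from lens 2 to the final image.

64.4 cm

Lens 1 is diverging, so f₁ = −15.0 cm.
Lens 1: 1/d_i1 = 1/f₁ − 1/d_o1 = 1/(-15.0) − 1/(64.9) = -0.08207, so d_i1 = -12.18 cm.
The intermediate image is 12.18 cm to the left of lens 1 (virtual), which is 19.2 − (-12.18) = 31.38 cm to the left of lens 2, so d_o2 = +31.38 cm.
Lens 2: 1/d_i2 = 1/f₂ − 1/d_o2 = 1/(21.1) − 1/(31.38) = 0.01553, so d_i2 = 64.4 cm.
The final image is real, 64.4 cm to the right of lens 2 (overall magnification ≈ -0.39).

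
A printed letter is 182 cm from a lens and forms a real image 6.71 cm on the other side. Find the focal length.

f = 6.47 cm (converging)

Real image ⇒ d_i = +6.71 cm.
1/f = 1/d_o + 1/d_i = 1/(182) + 1/(6.71) = 0.1545, so f = 6.47 cm.
Since f is positive, the lens is converging.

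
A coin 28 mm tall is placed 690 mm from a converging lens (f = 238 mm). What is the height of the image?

14.7 mm

1/d_i = 1/f − 1/d_o = 1/(238.0) − 1/(690) = 0.002752, so d_i = 363.3 mm.
m = −d_i/d_o = -0.5265.
|h_i| = |m|·h_o = 0.5265 × 28 = 14.7 mm. The image is real, inverted and reduced, on the far side of the lens.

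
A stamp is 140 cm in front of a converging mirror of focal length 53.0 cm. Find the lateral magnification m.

m = -0.609

1/d_i = 1/f − 1/d_o = 1/(53.00) − 1/(140) = 0.01173, so d_i = 85.29 cm.
m = −d_i/d_o = −(85.29)/(140) = -0.609.
The image is real, inverted and reduced, in front of the mirror.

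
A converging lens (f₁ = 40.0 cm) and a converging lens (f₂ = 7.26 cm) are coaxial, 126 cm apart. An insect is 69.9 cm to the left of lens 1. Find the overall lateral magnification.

m = +0.385

Lens 1: 1/d_i1 = 1/(40.0) − 1/(69.9) = 0.01069, so d_i1 = 93.51 cm; m₁ = −d_i1/d_o1 = -1.338.
d_o2 = 126 − (93.51) = 32.49 cm.
Lens 2: 1/d_i2 = 1/(7.26) − 1/(32.49) = 0.1070, so d_i2 = 9.349 cm; m₂ = −d_i2/d_o2 = -0.2878.
m = m₁·m₂ = (-1.338)(-0.2878) = +0.385.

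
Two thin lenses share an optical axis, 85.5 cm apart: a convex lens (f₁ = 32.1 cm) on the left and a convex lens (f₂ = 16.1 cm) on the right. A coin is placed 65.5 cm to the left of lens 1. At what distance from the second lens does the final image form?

Lens 1: 1/d_i1 = 1/f₁ − 1/d_o1 = 1/(32.1) − 1/(65.5) = 0.01589, so d_i1 = 62.95 cm.
The intermediate image is 62.95 cm to the right of lens 1, which is 85.5 − (62.95) = 22.55 cm to the left of lens 2, so d_o2 = +22.55 cm.
Lens 2: 1/d_i2 = 1/f₂ − 1/d_o2 = 1/(16.1) − 1/(22.55) = 0.01777, so d_i2 = 56.3 cm.
The final image is real, 56.3 cm to the right of lens 2 (overall magnification ≈ 2.4).

56.3 cm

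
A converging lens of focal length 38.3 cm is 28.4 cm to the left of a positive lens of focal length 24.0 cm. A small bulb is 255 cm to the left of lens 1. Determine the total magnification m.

Lens 1: 1/d_i1 = 1/(38.3) − 1/(255) = 0.02219, so d_i1 = 45.07 cm; m₁ = −d_i1/d_o1 = -0.1767.
d_o2 = 28.4 − (45.07) = -16.67 cm (virtual object).
Lens 2: 1/d_i2 = 1/(24.0) − 1/(-16.67) = 0.1017, so d_i2 = 9.837 cm; m₂ = −d_i2/d_o2 = +0.5901.
m = m₁·m₂ = (-0.1767)(+0.5901) = -0.104.

m = -0.104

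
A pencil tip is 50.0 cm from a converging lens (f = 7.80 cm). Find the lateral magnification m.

1/d_i = 1/f − 1/d_o = 1/(7.800) − 1/(50.0) = 0.1082, so d_i = 9.242 cm.
m = −d_i/d_o = −(9.242)/(50.0) = -0.185.
The image is real, inverted and reduced, on the far side of the lens.

m = -0.185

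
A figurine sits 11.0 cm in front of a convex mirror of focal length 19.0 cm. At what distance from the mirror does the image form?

6.97 cm

For a convex mirror, f = -19.0 cm.
Mirror equation: 1/d_i = 1/f − 1/d_o = 1/(-19.00) − 1/(11.0) = -0.05263 − 0.09091 = -0.1435, so d_i = -6.97 cm.
The image is virtual, upright and reduced, behind the mirror.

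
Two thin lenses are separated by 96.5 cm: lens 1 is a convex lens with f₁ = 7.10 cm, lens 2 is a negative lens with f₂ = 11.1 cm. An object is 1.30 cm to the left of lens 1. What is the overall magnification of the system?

Lens 1: 1/d_i1 = 1/(7.10) − 1/(1.30) = -0.6284, so d_i1 = -1.591 cm; m₁ = −d_i1/d_o1 = +1.224.
d_o2 = 96.5 − (-1.591) = 98.09 cm.
f₂ = −11.1 cm (diverging).
Lens 2: 1/d_i2 = 1/(-11.1) − 1/(98.09) = -0.1003, so d_i2 = -9.972 cm; m₂ = −d_i2/d_o2 = +0.1017.
m = m₁·m₂ = (+1.224)(+0.1017) = +0.124.

m = +0.124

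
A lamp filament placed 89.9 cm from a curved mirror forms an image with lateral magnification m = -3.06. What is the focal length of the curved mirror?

f = 67.8 cm (concave)

m = −d_i/d_o ⇒ d_i = −m·d_o = −(-3.06)·(89.9) = 275.1 cm.
1/f = 1/d_o + 1/d_i = 1/(89.9) + 1/(275.1) = 0.01476, so f = 67.8 cm.
Since f is positive, the curved mirror is concave.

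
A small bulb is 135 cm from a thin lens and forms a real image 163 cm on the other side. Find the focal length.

Real image ⇒ d_i = +163 cm.
1/f = 1/d_o + 1/d_i = 1/(135) + 1/(163) = 0.01354, so f = 73.8 cm.
Since f is positive, the thin lens is converging.

f = 73.8 cm (converging)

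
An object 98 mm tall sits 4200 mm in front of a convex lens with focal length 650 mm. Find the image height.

1/d_i = 1/f − 1/d_o = 1/(650.0) − 1/(4200) = 0.001300, so d_i = 769.0 mm.
m = −d_i/d_o = -0.1831.
|h_i| = |m|·h_o = 0.1831 × 98 = 17.9 mm. The image is real, inverted and reduced, on the far side of the lens.

17.9 mm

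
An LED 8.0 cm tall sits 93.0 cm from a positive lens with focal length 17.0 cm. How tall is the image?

1.79 cm

1/d_i = 1/f − 1/d_o = 1/(17.00) − 1/(93.0) = 0.04807, so d_i = 20.80 cm.
m = −d_i/d_o = -0.2237.
|h_i| = |m|·h_o = 0.2237 × 8.0 = 1.79 cm. The image is real, inverted and reduced, on the far side of the lens.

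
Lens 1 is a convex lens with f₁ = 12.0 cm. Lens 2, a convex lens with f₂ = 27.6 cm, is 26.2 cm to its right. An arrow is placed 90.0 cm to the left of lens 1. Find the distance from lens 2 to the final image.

Lens 1: 1/d_i1 = 1/f₁ − 1/d_o1 = 1/(12.0) − 1/(90.0) = 0.07222, so d_i1 = 13.85 cm.
The intermediate image is 13.85 cm to the right of lens 1, which is 26.2 − (13.85) = 12.35 cm to the left of lens 2, so d_o2 = +12.35 cm.
Lens 2: 1/d_i2 = 1/f₂ − 1/d_o2 = 1/(27.6) − 1/(12.35) = -0.04474, so d_i2 = -22.4 cm.
The final image is virtual, 22.4 cm to the left of lens 2 (overall magnification ≈ -0.28).

22.4 cm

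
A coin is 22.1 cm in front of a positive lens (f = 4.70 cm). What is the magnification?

m = -0.270

1/d_i = 1/f − 1/d_o = 1/(4.700) − 1/(22.1) = 0.1675, so d_i = 5.970 cm.
m = −d_i/d_o = −(5.970)/(22.1) = -0.270.
The image is real, inverted and reduced, on the far side of the lens.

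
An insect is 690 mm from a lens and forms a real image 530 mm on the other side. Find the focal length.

f = 300 mm (converging)

Real image ⇒ d_i = +530 mm.
1/f = 1/d_o + 1/d_i = 1/(690) + 1/(530) = 0.003336, so f = 300 mm.
Since f is positive, the lens is converging.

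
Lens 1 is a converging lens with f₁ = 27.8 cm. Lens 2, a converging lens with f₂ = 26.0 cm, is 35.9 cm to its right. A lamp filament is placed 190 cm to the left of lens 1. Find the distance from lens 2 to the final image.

Lens 1: 1/d_i1 = 1/f₁ − 1/d_o1 = 1/(27.8) − 1/(190) = 0.03071, so d_i1 = 32.56 cm.
The intermediate image is 32.56 cm to the right of lens 1, which is 35.9 − (32.56) = 3.340 cm to the left of lens 2, so d_o2 = +3.340 cm.
Lens 2: 1/d_i2 = 1/f₂ − 1/d_o2 = 1/(26.0) − 1/(3.340) = -0.2609, so d_i2 = -3.83 cm.
The final image is virtual, 3.83 cm to the left of lens 2 (overall magnification ≈ -0.20).

3.83 cm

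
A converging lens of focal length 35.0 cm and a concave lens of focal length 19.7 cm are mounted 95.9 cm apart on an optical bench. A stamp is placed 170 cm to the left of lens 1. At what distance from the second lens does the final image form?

14.3 cm

Lens 1: 1/d_i1 = 1/f₁ − 1/d_o1 = 1/(35.0) − 1/(170) = 0.02269, so d_i1 = 44.07 cm.
The intermediate image is 44.07 cm to the right of lens 1, which is 95.9 − (44.07) = 51.83 cm to the left of lens 2, so d_o2 = +51.83 cm.
Lens 2 is diverging, so f₂ = −19.7 cm.
Lens 2: 1/d_i2 = 1/f₂ − 1/d_o2 = 1/(-19.7) − 1/(51.83) = -0.07006, so d_i2 = -14.3 cm.
The final image is virtual, 14.3 cm to the left of lens 2 (overall magnification ≈ -0.071).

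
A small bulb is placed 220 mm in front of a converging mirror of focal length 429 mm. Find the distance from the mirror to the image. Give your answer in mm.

452 mm

Mirror equation: 1/s_i = 1/f − 1/s_o = 1/(429.0) − 1/(220) = 0.002331 − 0.004545 = -0.002214, so s_i = -452 mm.
The image is virtual, upright and enlarged, behind the mirror.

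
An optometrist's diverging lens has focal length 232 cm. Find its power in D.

For a diverging lens, f = −232 cm.
f = -232 cm = -2.32 m.
P = 1/f = 1/(-2.32 m) = -0.431 D.

P = -0.431 D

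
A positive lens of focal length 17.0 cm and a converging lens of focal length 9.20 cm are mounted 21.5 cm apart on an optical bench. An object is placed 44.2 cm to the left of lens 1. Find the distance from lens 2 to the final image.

3.68 cm

Lens 1: 1/d_i1 = 1/f₁ − 1/d_o1 = 1/(17.0) − 1/(44.2) = 0.03620, so d_i1 = 27.62 cm.
The intermediate image is 27.62 cm to the right of lens 1, which lies 6.120 cm to the right of lens 2 — a virtual object — so d_o2 = −6.120 cm.
Lens 2: 1/d_i2 = 1/f₂ − 1/d_o2 = 1/(9.20) − 1/(-6.120) = 0.2721, so d_i2 = 3.68 cm.
The final image is real, 3.68 cm to the right of lens 2 (overall magnification ≈ -0.38).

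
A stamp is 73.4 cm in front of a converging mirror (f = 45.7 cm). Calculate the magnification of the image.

1/d_i = 1/f − 1/d_o = 1/(45.70) − 1/(73.4) = 0.008258, so d_i = 121.1 cm.
m = −d_i/d_o = −(121.1)/(73.4) = -1.65.
The image is real, inverted and enlarged, in front of the mirror.

m = -1.65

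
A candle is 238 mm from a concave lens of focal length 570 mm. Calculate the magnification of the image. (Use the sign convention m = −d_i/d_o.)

m = +0.705

For a concave lens, f = -570 mm.
1/d_i = 1/f − 1/d_o = 1/(-570.0) − 1/(238) = -0.005956, so d_i = -167.9 mm.
m = −d_i/d_o = −(-167.9)/(238) = +0.705.
The image is virtual, upright and reduced, on the same side as the object.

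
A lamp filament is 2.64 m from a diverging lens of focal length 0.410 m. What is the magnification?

For a diverging lens, f = -0.410 m.
1/d_i = 1/f − 1/d_o = 1/(-0.4100) − 1/(2.64) = -2.818, so d_i = -0.3549 m.
m = −d_i/d_o = −(-0.3549)/(2.64) = +0.134.
The image is virtual, upright and reduced, on the same side as the object.

m = +0.134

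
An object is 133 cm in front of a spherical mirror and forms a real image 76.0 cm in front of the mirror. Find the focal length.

f = 48.4 cm (concave)

Real image ⇒ d_i = +76.0 cm.
1/f = 1/d_o + 1/d_i = 1/(133) + 1/(76.0) = 0.02068, so f = 48.4 cm.
Since f is positive, the spherical mirror is concave.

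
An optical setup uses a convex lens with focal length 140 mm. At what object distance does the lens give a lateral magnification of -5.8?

m = −d_i/d_o ⇒ d_i = −m·d_o.
1/f = 1/d_o + 1/d_i = 1/d_o − 1/(m·d_o) = (1 − 1/m)/d_o, so d_o = f(1 − 1/m) = (140.0)(1 − 1/(-5.8)) = 164 mm.

164 mm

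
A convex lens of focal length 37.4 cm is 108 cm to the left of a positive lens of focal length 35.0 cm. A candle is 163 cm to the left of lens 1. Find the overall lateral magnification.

Lens 1: 1/d_i1 = 1/(37.4) − 1/(163) = 0.02060, so d_i1 = 48.54 cm; m₁ = −d_i1/d_o1 = -0.2978.
d_o2 = 108 − (48.54) = 59.46 cm.
Lens 2: 1/d_i2 = 1/(35.0) − 1/(59.46) = 0.01175, so d_i2 = 85.08 cm; m₂ = −d_i2/d_o2 = -1.431.
m = m₁·m₂ = (-0.2978)(-1.431) = +0.426.

m = +0.426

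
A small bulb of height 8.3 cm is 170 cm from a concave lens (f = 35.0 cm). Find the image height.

1.42 cm

For a concave lens, f = -35.0 cm.
1/d_i = 1/f − 1/d_o = 1/(-35.00) − 1/(170) = -0.03445, so d_i = -29.02 cm.
m = −d_i/d_o = +0.1707.
|h_i| = |m|·h_o = 0.1707 × 8.3 = 1.42 cm. The image is virtual, upright and reduced, on the same side as the object.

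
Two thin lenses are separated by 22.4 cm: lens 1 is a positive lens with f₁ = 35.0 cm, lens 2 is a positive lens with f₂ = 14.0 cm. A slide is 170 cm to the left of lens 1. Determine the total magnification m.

Lens 1: 1/d_i1 = 1/(35.0) − 1/(170) = 0.02269, so d_i1 = 44.07 cm; m₁ = −d_i1/d_o1 = -0.2592.
d_o2 = 22.4 − (44.07) = -21.67 cm (virtual object).
Lens 2: 1/d_i2 = 1/(14.0) − 1/(-21.67) = 0.1176, so d_i2 = 8.505 cm; m₂ = −d_i2/d_o2 = +0.3925.
m = m₁·m₂ = (-0.2592)(+0.3925) = -0.102.

m = -0.102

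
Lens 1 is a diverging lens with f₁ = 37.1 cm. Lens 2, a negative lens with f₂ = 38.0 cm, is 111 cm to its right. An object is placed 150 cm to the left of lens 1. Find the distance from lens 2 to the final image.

29.9 cm

Lens 1 is diverging, so f₁ = −37.1 cm.
Lens 1: 1/d_i1 = 1/f₁ − 1/d_o1 = 1/(-37.1) − 1/(150) = -0.03362, so d_i1 = -29.74 cm.
The intermediate image is 29.74 cm to the left of lens 1 (virtual), which is 111 − (-29.74) = 140.7 cm to the left of lens 2, so d_o2 = +140.7 cm.
Lens 2 is diverging, so f₂ = −38.0 cm.
Lens 2: 1/d_i2 = 1/f₂ − 1/d_o2 = 1/(-38.0) − 1/(140.7) = -0.03342, so d_i2 = -29.9 cm.
The final image is virtual, 29.9 cm to the left of lens 2 (overall magnification ≈ 0.042).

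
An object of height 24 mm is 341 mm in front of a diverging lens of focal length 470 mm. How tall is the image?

13.9 mm

For a diverging lens, f = -470 mm.
1/d_i = 1/f − 1/d_o = 1/(-470.0) − 1/(341) = -0.005060, so d_i = -197.6 mm.
m = −d_i/d_o = +0.5795.
|h_i| = |m|·h_o = 0.5795 × 24 = 13.9 mm. The image is virtual, upright and reduced, on the same side as the object.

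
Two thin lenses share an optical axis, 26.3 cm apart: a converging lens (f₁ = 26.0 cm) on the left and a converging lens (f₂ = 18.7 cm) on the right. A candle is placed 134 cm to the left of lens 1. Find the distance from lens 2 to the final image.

Lens 1: 1/d_i1 = 1/f₁ − 1/d_o1 = 1/(26.0) − 1/(134) = 0.03100, so d_i1 = 32.26 cm.
The intermediate image is 32.26 cm to the right of lens 1, which lies 5.960 cm to the right of lens 2 — a virtual object — so d_o2 = −5.960 cm.
Lens 2: 1/d_i2 = 1/f₂ − 1/d_o2 = 1/(18.7) − 1/(-5.960) = 0.2213, so d_i2 = 4.52 cm.
The final image is real, 4.52 cm to the right of lens 2 (overall magnification ≈ -0.18).

4.52 cm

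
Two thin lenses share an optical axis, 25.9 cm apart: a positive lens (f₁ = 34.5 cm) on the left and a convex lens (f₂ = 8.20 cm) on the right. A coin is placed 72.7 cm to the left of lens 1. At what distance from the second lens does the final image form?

6.80 cm

Lens 1: 1/d_i1 = 1/f₁ − 1/d_o1 = 1/(34.5) − 1/(72.7) = 0.01523, so d_i1 = 65.66 cm.
The intermediate image is 65.66 cm to the right of lens 1, which lies 39.76 cm to the right of lens 2 — a virtual object — so d_o2 = −39.76 cm.
Lens 2: 1/d_i2 = 1/f₂ − 1/d_o2 = 1/(8.20) − 1/(-39.76) = 0.1471, so d_i2 = 6.80 cm.
The final image is real, 6.80 cm to the right of lens 2 (overall magnification ≈ -0.15).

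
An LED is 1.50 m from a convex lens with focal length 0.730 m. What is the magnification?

1/d_i = 1/f − 1/d_o = 1/(0.7300) − 1/(1.50) = 0.7032, so d_i = 1.422 m.
m = −d_i/d_o = −(1.422)/(1.50) = -0.948.
The image is real, inverted and reduced, on the far side of the lens.

m = -0.948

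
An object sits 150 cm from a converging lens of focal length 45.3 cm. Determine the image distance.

64.9 cm

Thin-lens equation: 1/q = 1/f − 1/p = 1/(45.30) − 1/(150) = 0.02208 − 0.006667 = 0.01541, so q = 64.9 cm.
The image is real, inverted and reduced, on the far side of the lens.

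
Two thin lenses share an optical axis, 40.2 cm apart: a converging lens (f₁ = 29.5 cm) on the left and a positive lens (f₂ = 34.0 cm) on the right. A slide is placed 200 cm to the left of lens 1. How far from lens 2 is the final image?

Lens 1: 1/d_i1 = 1/f₁ − 1/d_o1 = 1/(29.5) − 1/(200) = 0.02890, so d_i1 = 34.60 cm.
The intermediate image is 34.60 cm to the right of lens 1, which is 40.2 − (34.60) = 5.600 cm to the left of lens 2, so d_o2 = +5.600 cm.
Lens 2: 1/d_i2 = 1/f₂ − 1/d_o2 = 1/(34.0) − 1/(5.600) = -0.1492, so d_i2 = -6.70 cm.
The final image is virtual, 6.70 cm to the left of lens 2 (overall magnification ≈ -0.21).

6.70 cm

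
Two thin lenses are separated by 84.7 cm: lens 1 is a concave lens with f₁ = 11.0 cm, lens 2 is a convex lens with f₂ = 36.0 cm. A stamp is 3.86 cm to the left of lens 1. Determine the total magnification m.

m = -0.517

f₁ = −11.0 cm (diverging).
Lens 1: 1/d_i1 = 1/(-11.0) − 1/(3.86) = -0.3500, so d_i1 = -2.857 cm; m₁ = −d_i1/d_o1 = +0.7402.
d_o2 = 84.7 − (-2.857) = 87.56 cm.
Lens 2: 1/d_i2 = 1/(36.0) − 1/(87.56) = 0.01636, so d_i2 = 61.14 cm; m₂ = −d_i2/d_o2 = -0.6982.
m = m₁·m₂ = (+0.7402)(-0.6982) = -0.517.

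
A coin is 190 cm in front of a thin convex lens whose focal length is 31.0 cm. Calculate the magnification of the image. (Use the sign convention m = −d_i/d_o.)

m = -0.195

1/d_i = 1/f − 1/d_o = 1/(31.00) − 1/(190) = 0.02699, so d_i = 37.04 cm.
m = −d_i/d_o = −(37.04)/(190) = -0.195.
The image is real, inverted and reduced, on the far side of the lens.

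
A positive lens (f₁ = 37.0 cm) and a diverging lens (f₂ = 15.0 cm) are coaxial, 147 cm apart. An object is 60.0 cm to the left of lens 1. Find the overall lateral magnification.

Lens 1: 1/d_i1 = 1/(37.0) − 1/(60.0) = 0.01036, so d_i1 = 96.52 cm; m₁ = −d_i1/d_o1 = -1.609.
d_o2 = 147 − (96.52) = 50.48 cm.
f₂ = −15.0 cm (diverging).
Lens 2: 1/d_i2 = 1/(-15.0) − 1/(50.48) = -0.08648, so d_i2 = -11.56 cm; m₂ = −d_i2/d_o2 = +0.2291.
m = m₁·m₂ = (-1.609)(+0.2291) = -0.369.

m = -0.369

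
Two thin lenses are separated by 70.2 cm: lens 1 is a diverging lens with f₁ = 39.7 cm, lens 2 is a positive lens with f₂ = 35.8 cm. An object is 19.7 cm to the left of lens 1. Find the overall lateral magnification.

f₁ = −39.7 cm (diverging).
Lens 1: 1/d_i1 = 1/(-39.7) − 1/(19.7) = -0.07595, so d_i1 = -13.17 cm; m₁ = −d_i1/d_o1 = +0.6685.
d_o2 = 70.2 − (-13.17) = 83.37 cm.
Lens 2: 1/d_i2 = 1/(35.8) − 1/(83.37) = 0.01594, so d_i2 = 62.74 cm; m₂ = −d_i2/d_o2 = -0.7526.
m = m₁·m₂ = (+0.6685)(-0.7526) = -0.503.

m = -0.503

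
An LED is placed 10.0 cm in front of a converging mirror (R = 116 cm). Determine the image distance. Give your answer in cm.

f = R/2 = 116/2 = 58.00 cm.
Mirror equation: 1/s_i = 1/f − 1/s_o = 1/(58.00) − 1/(10.0) = 0.01724 − 0.1000 = -0.08276, so s_i = -12.1 cm.
The image is virtual, upright and enlarged, behind the mirror.

12.1 cm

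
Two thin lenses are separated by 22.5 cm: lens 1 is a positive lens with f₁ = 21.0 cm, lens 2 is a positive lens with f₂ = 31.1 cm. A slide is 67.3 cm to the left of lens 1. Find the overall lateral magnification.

Lens 1: 1/d_i1 = 1/(21.0) − 1/(67.3) = 0.03276, so d_i1 = 30.52 cm; m₁ = −d_i1/d_o1 = -0.4535.
d_o2 = 22.5 − (30.52) = -8.020 cm (virtual object).
Lens 2: 1/d_i2 = 1/(31.1) − 1/(-8.020) = 0.1568, so d_i2 = 6.376 cm; m₂ = −d_i2/d_o2 = +0.7950.
m = m₁·m₂ = (-0.4535)(+0.7950) = -0.361.

m = -0.361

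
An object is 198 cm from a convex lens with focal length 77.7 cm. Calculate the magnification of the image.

1/d_i = 1/f − 1/d_o = 1/(77.70) − 1/(198) = 0.007820, so d_i = 127.9 cm.
m = −d_i/d_o = −(127.9)/(198) = -0.646.
The image is real, inverted and reduced, on the far side of the lens.

m = -0.646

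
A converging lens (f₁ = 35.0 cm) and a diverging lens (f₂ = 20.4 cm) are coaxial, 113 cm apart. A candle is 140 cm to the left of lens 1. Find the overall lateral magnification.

m = -0.0784

Lens 1: 1/d_i1 = 1/(35.0) − 1/(140) = 0.02143, so d_i1 = 46.67 cm; m₁ = −d_i1/d_o1 = -0.3334.
d_o2 = 113 − (46.67) = 66.33 cm.
f₂ = −20.4 cm (diverging).
Lens 2: 1/d_i2 = 1/(-20.4) − 1/(66.33) = -0.06410, so d_i2 = -15.60 cm; m₂ = −d_i2/d_o2 = +0.2352.
m = m₁·m₂ = (-0.3334)(+0.2352) = -0.0784.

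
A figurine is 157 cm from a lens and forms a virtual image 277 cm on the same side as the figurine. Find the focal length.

Virtual image ⇒ d_i = −277 cm.
1/f = 1/d_o + 1/d_i = 1/(157) + 1/(-277) = 0.002759, so f = 362 cm.
Since f is positive, the lens is converging.

f = 362 cm (converging)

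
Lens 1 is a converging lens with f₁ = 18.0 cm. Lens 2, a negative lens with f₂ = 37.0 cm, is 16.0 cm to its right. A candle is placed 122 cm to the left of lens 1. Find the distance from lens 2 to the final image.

5.94 cm

Lens 1: 1/d_i1 = 1/f₁ − 1/d_o1 = 1/(18.0) − 1/(122) = 0.04736, so d_i1 = 21.12 cm.
The intermediate image is 21.12 cm to the right of lens 1, which lies 5.120 cm to the right of lens 2 — a virtual object — so d_o2 = −5.120 cm.
Lens 2 is diverging, so f₂ = −37.0 cm.
Lens 2: 1/d_i2 = 1/f₂ − 1/d_o2 = 1/(-37.0) − 1/(-5.120) = 0.1683, so d_i2 = 5.94 cm.
The final image is real, 5.94 cm to the right of lens 2 (overall magnification ≈ -0.20).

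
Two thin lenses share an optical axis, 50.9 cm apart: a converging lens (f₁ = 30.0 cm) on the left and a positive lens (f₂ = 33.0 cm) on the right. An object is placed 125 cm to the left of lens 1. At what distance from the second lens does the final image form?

Lens 1: 1/d_i1 = 1/f₁ − 1/d_o1 = 1/(30.0) − 1/(125) = 0.02533, so d_i1 = 39.47 cm.
The intermediate image is 39.47 cm to the right of lens 1, which is 50.9 − (39.47) = 11.43 cm to the left of lens 2, so d_o2 = +11.43 cm.
Lens 2: 1/d_i2 = 1/f₂ − 1/d_o2 = 1/(33.0) − 1/(11.43) = -0.05719, so d_i2 = -17.5 cm.
The final image is virtual, 17.5 cm to the left of lens 2 (overall magnification ≈ -0.48).

17.5 cm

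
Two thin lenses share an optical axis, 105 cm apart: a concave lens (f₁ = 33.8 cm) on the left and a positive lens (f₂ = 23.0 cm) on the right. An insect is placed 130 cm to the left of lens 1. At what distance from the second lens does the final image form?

Lens 1 is diverging, so f₁ = −33.8 cm.
Lens 1: 1/d_i1 = 1/f₁ − 1/d_o1 = 1/(-33.8) − 1/(130) = -0.03728, so d_i1 = -26.83 cm.
The intermediate image is 26.83 cm to the left of lens 1 (virtual), which is 105 − (-26.83) = 131.8 cm to the left of lens 2, so d_o2 = +131.8 cm.
Lens 2: 1/d_i2 = 1/f₂ − 1/d_o2 = 1/(23.0) − 1/(131.8) = 0.03589, so d_i2 = 27.9 cm.
The final image is real, 27.9 cm to the right of lens 2 (overall magnification ≈ -0.044).

27.9 cm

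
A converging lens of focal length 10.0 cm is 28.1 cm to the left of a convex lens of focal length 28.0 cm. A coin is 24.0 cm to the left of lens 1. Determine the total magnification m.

Lens 1: 1/d_i1 = 1/(10.0) − 1/(24.0) = 0.05833, so d_i1 = 17.14 cm; m₁ = −d_i1/d_o1 = -0.7142.
d_o2 = 28.1 − (17.14) = 10.96 cm.
Lens 2: 1/d_i2 = 1/(28.0) − 1/(10.96) = -0.05553, so d_i2 = -18.01 cm; m₂ = −d_i2/d_o2 = +1.643.
m = m₁·m₂ = (-0.7142)(+1.643) = -1.17.

m = -1.17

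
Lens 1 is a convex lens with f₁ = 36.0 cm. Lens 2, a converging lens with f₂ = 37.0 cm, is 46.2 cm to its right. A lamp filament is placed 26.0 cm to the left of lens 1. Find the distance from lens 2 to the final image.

Lens 1: 1/d_i1 = 1/f₁ − 1/d_o1 = 1/(36.0) − 1/(26.0) = -0.01068, so d_i1 = -93.60 cm.
The intermediate image is 93.60 cm to the left of lens 1 (virtual), which is 46.2 − (-93.60) = 139.8 cm to the left of lens 2, so d_o2 = +139.8 cm.
Lens 2: 1/d_i2 = 1/f₂ − 1/d_o2 = 1/(37.0) − 1/(139.8) = 0.01987, so d_i2 = 50.3 cm.
The final image is real, 50.3 cm to the right of lens 2 (overall magnification ≈ -1.3).

50.3 cm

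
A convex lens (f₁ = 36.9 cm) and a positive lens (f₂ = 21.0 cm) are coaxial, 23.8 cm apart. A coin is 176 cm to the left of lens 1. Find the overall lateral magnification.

m = -0.127

Lens 1: 1/d_i1 = 1/(36.9) − 1/(176) = 0.02142, so d_i1 = 46.69 cm; m₁ = −d_i1/d_o1 = -0.2653.
d_o2 = 23.8 − (46.69) = -22.89 cm (virtual object).
Lens 2: 1/d_i2 = 1/(21.0) − 1/(-22.89) = 0.09131, so d_i2 = 10.95 cm; m₂ = −d_i2/d_o2 = +0.4785.
m = m₁·m₂ = (-0.2653)(+0.4785) = -0.127.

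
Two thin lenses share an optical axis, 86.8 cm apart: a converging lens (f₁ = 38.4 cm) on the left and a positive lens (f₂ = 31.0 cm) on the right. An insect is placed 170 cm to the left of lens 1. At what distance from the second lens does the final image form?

186 cm

Lens 1: 1/d_i1 = 1/f₁ − 1/d_o1 = 1/(38.4) − 1/(170) = 0.02016, so d_i1 = 49.60 cm.
The intermediate image is 49.60 cm to the right of lens 1, which is 86.8 − (49.60) = 37.20 cm to the left of lens 2, so d_o2 = +37.20 cm.
Lens 2: 1/d_i2 = 1/f₂ − 1/d_o2 = 1/(31.0) − 1/(37.20) = 0.005376, so d_i2 = 186 cm.
The final image is real, 186 cm to the right of lens 2 (overall magnification ≈ 1.5).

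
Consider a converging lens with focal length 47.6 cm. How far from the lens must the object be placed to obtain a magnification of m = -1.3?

84.2 cm

m = −d_i/d_o ⇒ d_i = −m·d_o.
1/f = 1/d_o + 1/d_i = 1/d_o − 1/(m·d_o) = (1 − 1/m)/d_o, so d_o = f(1 − 1/m) = (47.60)(1 − 1/(-1.3)) = 84.2 cm.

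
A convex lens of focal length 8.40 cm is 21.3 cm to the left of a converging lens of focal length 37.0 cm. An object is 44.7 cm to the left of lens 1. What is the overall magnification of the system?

Lens 1: 1/d_i1 = 1/(8.40) − 1/(44.7) = 0.09668, so d_i1 = 10.34 cm; m₁ = −d_i1/d_o1 = -0.2313.
d_o2 = 21.3 − (10.34) = 10.96 cm.
Lens 2: 1/d_i2 = 1/(37.0) − 1/(10.96) = -0.06421, so d_i2 = -15.57 cm; m₂ = −d_i2/d_o2 = +1.421.
m = m₁·m₂ = (-0.2313)(+1.421) = -0.329.

m = -0.329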